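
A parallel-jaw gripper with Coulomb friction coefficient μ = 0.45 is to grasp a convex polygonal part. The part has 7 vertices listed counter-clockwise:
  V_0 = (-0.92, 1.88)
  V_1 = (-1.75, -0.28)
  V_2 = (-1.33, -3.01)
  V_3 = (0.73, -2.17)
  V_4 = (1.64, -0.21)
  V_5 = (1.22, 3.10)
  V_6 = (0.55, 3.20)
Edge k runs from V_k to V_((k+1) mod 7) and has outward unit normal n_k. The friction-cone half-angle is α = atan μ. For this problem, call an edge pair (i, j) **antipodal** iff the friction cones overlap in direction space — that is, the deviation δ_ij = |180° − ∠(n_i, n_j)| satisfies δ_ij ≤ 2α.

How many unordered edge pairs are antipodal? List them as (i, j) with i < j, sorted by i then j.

α = atan 0.45 = 24.23°;  2α = 48.46°
n_0 = (-0.9335, +0.3587)
n_1 = (-0.9884, -0.1521)
n_2 = (+0.3776, -0.9260)
n_3 = (+0.9070, -0.4211)
n_4 = (+0.9920, +0.1259)
n_5 = (+0.1476, +0.9890)
n_6 = (-0.6681, +0.7440)
  (0,1): δ = 150.23°  ·
  (0,2): δ = 46.80°  ✓
  (0,3): δ = 3.89°  ✓
  (0,4): δ = 28.25°  ✓
  (0,5): δ = 102.53°  ·
  (0,6): δ = 152.94°  ·
  (1,2): δ = 76.56°  ·
  (1,3): δ = 33.65°  ✓
  (1,4): δ = 1.51°  ✓
  (1,5): δ = 72.76°  ·
  (1,6): δ = 123.18°  ·
  (2,3): δ = 137.09°  ·
  (2,4): δ = 104.95°  ·
  (2,5): δ = 30.67°  ✓
  (2,6): δ = 19.74°  ✓
  (3,4): δ = 147.86°  ·
  (3,5): δ = 73.58°  ·
  (3,6): δ = 23.17°  ✓
  (4,5): δ = 105.72°  ·
  (4,6): δ = 55.31°  ·
  (5,6): δ = 129.59°  ·
antipodal pairs: 8

count = 8; pairs: (0,2), (0,3), (0,4), (1,3), (1,4), (2,5), (2,6), (3,6)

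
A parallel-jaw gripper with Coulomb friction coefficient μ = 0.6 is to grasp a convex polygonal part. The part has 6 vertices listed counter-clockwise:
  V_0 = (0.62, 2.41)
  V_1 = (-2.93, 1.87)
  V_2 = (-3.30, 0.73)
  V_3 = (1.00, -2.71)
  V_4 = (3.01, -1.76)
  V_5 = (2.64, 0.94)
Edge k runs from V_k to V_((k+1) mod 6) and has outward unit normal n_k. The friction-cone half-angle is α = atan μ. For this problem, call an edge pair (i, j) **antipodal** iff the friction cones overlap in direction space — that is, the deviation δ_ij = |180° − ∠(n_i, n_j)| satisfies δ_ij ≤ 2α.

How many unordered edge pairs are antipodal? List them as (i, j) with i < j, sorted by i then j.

count = 7; pairs: (0,2), (0,3), (1,3), (1,4), (2,4), (2,5), (3,5)

α = atan 0.6 = 30.96°;  2α = 61.93°
n_0 = (-0.1504, +0.9886)
n_1 = (-0.9512, +0.3087)
n_2 = (-0.6247, -0.7809)
n_3 = (+0.4273, -0.9041)
n_4 = (+0.9907, +0.1358)
n_5 = (+0.5884, +0.8086)
  (0,1): δ = 116.63°  ·
  (0,2): δ = 47.31°  ✓
  (0,3): δ = 16.65°  ✓
  (0,4): δ = 89.15°  ·
  (0,5): δ = 135.31°  ·
  (1,2): δ = 110.68°  ·
  (1,3): δ = 46.72°  ✓
  (1,4): δ = 25.78°  ✓
  (1,5): δ = 71.94°  ·
  (2,3): δ = 116.04°  ·
  (2,4): δ = 43.54°  ✓
  (2,5): δ = 2.62°  ✓
  (3,4): δ = 107.49°  ·
  (3,5): δ = 61.34°  ✓
  (4,5): δ = 133.85°  ·
antipodal pairs: 7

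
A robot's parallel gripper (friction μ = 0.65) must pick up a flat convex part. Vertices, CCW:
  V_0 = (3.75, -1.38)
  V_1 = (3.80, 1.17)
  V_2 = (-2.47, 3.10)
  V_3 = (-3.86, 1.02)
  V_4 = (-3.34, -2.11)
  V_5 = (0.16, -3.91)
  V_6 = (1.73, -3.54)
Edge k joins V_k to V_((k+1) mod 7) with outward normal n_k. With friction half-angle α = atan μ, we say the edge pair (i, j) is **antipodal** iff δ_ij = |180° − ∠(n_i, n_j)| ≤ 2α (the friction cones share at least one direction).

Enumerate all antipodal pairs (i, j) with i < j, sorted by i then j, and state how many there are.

count = 10; pairs: (0,2), (0,3), (0,4), (1,3), (1,4), (1,5), (1,6), (2,5), (2,6), (3,6)

α = atan 0.65 = 33.02°;  2α = 66.05°
n_0 = (+0.9998, -0.0196)
n_1 = (+0.2942, +0.9557)
n_2 = (-0.8314, +0.5556)
n_3 = (-0.9865, -0.1639)
n_4 = (-0.4573, -0.8893)
n_5 = (+0.2294, -0.9733)
n_6 = (+0.7304, -0.6830)
  (0,1): δ = 105.99°  ·
  (0,2): δ = 32.63°  ✓
  (0,3): δ = 10.56°  ✓
  (0,4): δ = 63.91°  ✓
  (0,5): δ = 104.38°  ·
  (0,6): δ = 138.04°  ·
  (1,2): δ = 106.64°  ·
  (1,3): δ = 63.46°  ✓
  (1,4): δ = 10.11°  ✓
  (1,5): δ = 30.37°  ✓
  (1,6): δ = 64.03°  ✓
  (2,3): δ = 136.81°  ·
  (2,4): δ = 83.46°  ·
  (2,5): δ = 42.99°  ✓
  (2,6): δ = 9.33°  ✓
  (3,4): δ = 126.65°  ·
  (3,5): δ = 86.17°  ·
  (3,6): δ = 52.51°  ✓
  (4,5): δ = 139.52°  ·
  (4,6): δ = 105.87°  ·
  (5,6): δ = 146.34°  ·
antipodal pairs: 10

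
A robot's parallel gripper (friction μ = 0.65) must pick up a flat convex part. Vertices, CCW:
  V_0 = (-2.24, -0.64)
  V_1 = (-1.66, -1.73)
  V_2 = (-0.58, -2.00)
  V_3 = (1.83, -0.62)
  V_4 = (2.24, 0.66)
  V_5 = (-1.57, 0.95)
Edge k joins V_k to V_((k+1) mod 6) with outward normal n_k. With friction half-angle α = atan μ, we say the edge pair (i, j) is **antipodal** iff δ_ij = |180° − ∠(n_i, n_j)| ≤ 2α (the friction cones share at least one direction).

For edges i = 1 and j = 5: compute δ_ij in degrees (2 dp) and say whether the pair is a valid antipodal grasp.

α = atan 0.65 = 33.02°;  2α = 66.05°
edge 1: e_1 = (+1.08, -0.27);  n_1 = (-0.2425, -0.9701)
edge 5: e_5 = (-0.67, -1.59);  n_5 = (-0.9215, +0.3883)
∠(n_1, n_5) = 98.81°
δ = |180° − 98.81°| = 81.19°
81.19° > 2α = 66.05°  →  invalid

δ = 81.19°, invalid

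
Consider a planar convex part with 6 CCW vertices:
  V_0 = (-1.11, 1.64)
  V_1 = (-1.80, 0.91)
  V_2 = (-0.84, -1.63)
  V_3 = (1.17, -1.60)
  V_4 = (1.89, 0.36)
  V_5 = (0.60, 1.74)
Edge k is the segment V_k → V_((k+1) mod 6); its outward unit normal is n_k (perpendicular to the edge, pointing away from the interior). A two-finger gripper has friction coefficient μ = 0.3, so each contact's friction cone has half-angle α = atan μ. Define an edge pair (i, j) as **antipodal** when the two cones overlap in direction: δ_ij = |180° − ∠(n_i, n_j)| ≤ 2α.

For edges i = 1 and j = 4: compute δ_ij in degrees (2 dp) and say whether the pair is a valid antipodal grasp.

δ = 22.37°, valid

α = atan 0.3 = 16.70°;  2α = 33.40°
edge 1: e_1 = (+0.96, -2.54);  n_1 = (-0.9354, -0.3535)
edge 4: e_4 = (-1.29, +1.38);  n_4 = (+0.7305, +0.6829)
∠(n_1, n_4) = 157.63°
δ = |180° − 157.63°| = 22.37°
22.37° ≤ 2α = 33.40°  →  valid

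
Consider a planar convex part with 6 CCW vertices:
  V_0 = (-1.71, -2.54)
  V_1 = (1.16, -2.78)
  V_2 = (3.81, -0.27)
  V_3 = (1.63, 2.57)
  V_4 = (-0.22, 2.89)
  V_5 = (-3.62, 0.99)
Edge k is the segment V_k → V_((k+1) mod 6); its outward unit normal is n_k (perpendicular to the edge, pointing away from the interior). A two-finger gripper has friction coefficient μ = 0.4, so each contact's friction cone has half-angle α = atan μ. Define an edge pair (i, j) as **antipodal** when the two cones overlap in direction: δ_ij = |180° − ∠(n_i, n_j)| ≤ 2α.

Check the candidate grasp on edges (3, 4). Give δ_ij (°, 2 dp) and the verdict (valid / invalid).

α = atan 0.4 = 21.80°;  2α = 43.60°
edge 3: e_3 = (-1.85, +0.32);  n_3 = (+0.1704, +0.9854)
edge 4: e_4 = (-3.40, -1.90);  n_4 = (-0.4878, +0.8729)
∠(n_3, n_4) = 39.01°
δ = |180° − 39.01°| = 140.99°
140.99° > 2α = 43.60°  →  invalid

δ = 140.99°, invalid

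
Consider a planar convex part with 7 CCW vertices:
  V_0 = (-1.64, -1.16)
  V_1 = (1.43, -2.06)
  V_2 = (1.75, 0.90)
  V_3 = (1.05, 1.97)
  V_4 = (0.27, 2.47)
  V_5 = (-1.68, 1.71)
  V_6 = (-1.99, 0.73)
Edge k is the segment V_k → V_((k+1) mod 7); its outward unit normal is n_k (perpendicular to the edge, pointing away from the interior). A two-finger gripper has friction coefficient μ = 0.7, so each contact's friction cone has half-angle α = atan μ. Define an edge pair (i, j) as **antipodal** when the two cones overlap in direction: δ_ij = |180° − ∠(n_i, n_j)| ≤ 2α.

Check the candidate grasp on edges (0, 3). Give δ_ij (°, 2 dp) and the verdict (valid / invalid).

α = atan 0.7 = 34.99°;  2α = 69.98°
edge 0: e_0 = (+3.07, -0.90);  n_0 = (-0.2813, -0.9596)
edge 3: e_3 = (-0.78, +0.50);  n_3 = (+0.5397, +0.8419)
∠(n_0, n_3) = 163.68°
δ = |180° − 163.68°| = 16.32°
16.32° ≤ 2α = 69.98°  →  valid

δ = 16.32°, valid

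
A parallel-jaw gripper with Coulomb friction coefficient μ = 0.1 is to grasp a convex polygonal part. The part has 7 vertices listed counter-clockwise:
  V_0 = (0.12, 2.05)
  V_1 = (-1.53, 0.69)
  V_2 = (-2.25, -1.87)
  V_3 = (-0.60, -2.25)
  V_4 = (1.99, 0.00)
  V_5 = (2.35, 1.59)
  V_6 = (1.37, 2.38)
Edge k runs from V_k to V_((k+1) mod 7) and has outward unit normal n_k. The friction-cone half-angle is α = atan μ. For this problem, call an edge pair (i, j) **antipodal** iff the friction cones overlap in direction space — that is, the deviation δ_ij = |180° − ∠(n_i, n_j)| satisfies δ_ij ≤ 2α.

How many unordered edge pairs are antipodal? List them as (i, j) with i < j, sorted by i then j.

count = 2; pairs: (0,3), (1,4)

α = atan 0.1 = 5.71°;  2α = 11.42°
n_0 = (-0.6360, +0.7717)
n_1 = (-0.9627, +0.2707)
n_2 = (-0.2244, -0.9745)
n_3 = (+0.6558, -0.7549)
n_4 = (+0.9753, -0.2208)
n_5 = (+0.6276, +0.7785)
n_6 = (-0.2553, +0.9669)
  (0,1): δ = 145.21°  ·
  (0,2): δ = 52.47°  ·
  (0,3): δ = 1.48°  ✓
  (0,4): δ = 37.75°  ·
  (0,5): δ = 101.63°  ·
  (0,6): δ = 155.29°  ·
  (1,2): δ = 87.26°  ·
  (1,3): δ = 33.31°  ·
  (1,4): δ = 2.95°  ✓
  (1,5): δ = 66.84°  ·
  (1,6): δ = 120.50°  ·
  (2,3): δ = 126.05°  ·
  (2,4): δ = 89.79°  ·
  (2,5): δ = 25.90°  ·
  (2,6): δ = 27.76°  ·
  (3,4): δ = 143.74°  ·
  (3,5): δ = 79.85°  ·
  (3,6): δ = 26.19°  ·
  (4,5): δ = 116.12°  ·
  (4,6): δ = 62.45°  ·
  (5,6): δ = 126.34°  ·
antipodal pairs: 2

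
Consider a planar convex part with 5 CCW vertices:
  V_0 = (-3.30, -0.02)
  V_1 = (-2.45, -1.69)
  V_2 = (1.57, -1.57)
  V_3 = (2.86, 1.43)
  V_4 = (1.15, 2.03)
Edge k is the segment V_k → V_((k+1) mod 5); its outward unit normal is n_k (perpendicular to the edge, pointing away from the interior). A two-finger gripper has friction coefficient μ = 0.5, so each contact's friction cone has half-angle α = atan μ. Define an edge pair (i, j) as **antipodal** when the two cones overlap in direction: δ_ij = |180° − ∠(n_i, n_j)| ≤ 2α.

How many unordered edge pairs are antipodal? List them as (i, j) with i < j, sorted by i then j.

count = 5; pairs: (0,2), (0,3), (1,3), (1,4), (2,4)

α = atan 0.5 = 26.57°;  2α = 53.13°
n_0 = (-0.8912, -0.4536)
n_1 = (+0.0298, -0.9996)
n_2 = (+0.9187, -0.3950)
n_3 = (+0.3311, +0.9436)
n_4 = (-0.4184, +0.9083)
  (0,1): δ = 115.27°  ·
  (0,2): δ = 50.24°  ✓
  (0,3): δ = 43.69°  ✓
  (0,4): δ = 87.76°  ·
  (1,2): δ = 114.98°  ·
  (1,3): δ = 21.04°  ✓
  (1,4): δ = 23.02°  ✓
  (2,3): δ = 86.07°  ·
  (2,4): δ = 42.00°  ✓
  (3,4): δ = 135.93°  ·
antipodal pairs: 5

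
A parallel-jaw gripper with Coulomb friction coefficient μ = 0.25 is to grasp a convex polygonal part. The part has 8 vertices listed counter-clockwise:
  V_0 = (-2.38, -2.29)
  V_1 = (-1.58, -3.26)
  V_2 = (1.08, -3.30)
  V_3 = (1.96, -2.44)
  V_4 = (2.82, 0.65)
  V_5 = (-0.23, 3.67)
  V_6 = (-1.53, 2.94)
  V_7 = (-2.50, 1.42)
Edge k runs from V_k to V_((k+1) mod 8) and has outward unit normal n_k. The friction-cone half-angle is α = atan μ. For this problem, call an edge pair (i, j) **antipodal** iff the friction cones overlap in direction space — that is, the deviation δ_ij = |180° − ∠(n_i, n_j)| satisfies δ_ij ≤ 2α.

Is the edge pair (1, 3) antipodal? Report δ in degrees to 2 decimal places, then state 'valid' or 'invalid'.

α = atan 0.25 = 14.04°;  2α = 28.07°
edge 1: e_1 = (+2.66, -0.04);  n_1 = (-0.0150, -0.9999)
edge 3: e_3 = (+0.86, +3.09);  n_3 = (+0.9634, -0.2681)
∠(n_1, n_3) = 75.31°
δ = |180° − 75.31°| = 104.69°
104.69° > 2α = 28.07°  →  invalid

δ = 104.69°, invalid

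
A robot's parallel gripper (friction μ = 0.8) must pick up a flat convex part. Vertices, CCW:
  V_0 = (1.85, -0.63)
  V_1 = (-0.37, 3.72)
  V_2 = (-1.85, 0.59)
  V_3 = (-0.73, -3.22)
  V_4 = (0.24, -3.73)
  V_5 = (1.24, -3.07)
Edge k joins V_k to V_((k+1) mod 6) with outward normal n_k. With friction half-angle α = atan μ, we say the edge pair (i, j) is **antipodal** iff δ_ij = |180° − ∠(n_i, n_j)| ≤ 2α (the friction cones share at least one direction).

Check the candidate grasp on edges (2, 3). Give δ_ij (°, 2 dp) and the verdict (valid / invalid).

δ = 134.12°, invalid

α = atan 0.8 = 38.66°;  2α = 77.32°
edge 2: e_2 = (+1.12, -3.81);  n_2 = (-0.9594, -0.2820)
edge 3: e_3 = (+0.97, -0.51);  n_3 = (-0.4654, -0.8851)
∠(n_2, n_3) = 45.88°
δ = |180° − 45.88°| = 134.12°
134.12° > 2α = 77.32°  →  invalid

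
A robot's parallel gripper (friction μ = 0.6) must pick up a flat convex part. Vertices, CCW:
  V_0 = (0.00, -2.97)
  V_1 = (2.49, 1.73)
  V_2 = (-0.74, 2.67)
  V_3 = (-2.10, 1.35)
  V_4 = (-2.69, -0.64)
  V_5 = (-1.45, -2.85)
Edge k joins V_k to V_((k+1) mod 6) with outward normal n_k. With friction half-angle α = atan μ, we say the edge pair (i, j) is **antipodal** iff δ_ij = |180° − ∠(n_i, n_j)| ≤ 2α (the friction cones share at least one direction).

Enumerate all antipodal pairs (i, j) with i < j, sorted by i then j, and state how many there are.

count = 6; pairs: (0,2), (0,3), (0,4), (1,4), (1,5), (2,5)

α = atan 0.6 = 30.96°;  2α = 61.93°
n_0 = (+0.8837, -0.4681)
n_1 = (+0.2794, +0.9602)
n_2 = (-0.6965, +0.7176)
n_3 = (-0.9587, +0.2843)
n_4 = (-0.8721, -0.4893)
n_5 = (-0.0825, -0.9966)
  (0,1): δ = 78.31°  ·
  (0,2): δ = 17.94°  ✓
  (0,3): δ = 11.40°  ✓
  (0,4): δ = 57.21°  ✓
  (0,5): δ = 113.18°  ·
  (1,2): δ = 119.63°  ·
  (1,3): δ = 90.29°  ·
  (1,4): δ = 44.48°  ✓
  (1,5): δ = 11.50°  ✓
  (2,3): δ = 150.66°  ·
  (2,4): δ = 104.85°  ·
  (2,5): δ = 48.88°  ✓
  (3,4): δ = 134.19°  ·
  (3,5): δ = 78.22°  ·
  (4,5): δ = 124.03°  ·
antipodal pairs: 6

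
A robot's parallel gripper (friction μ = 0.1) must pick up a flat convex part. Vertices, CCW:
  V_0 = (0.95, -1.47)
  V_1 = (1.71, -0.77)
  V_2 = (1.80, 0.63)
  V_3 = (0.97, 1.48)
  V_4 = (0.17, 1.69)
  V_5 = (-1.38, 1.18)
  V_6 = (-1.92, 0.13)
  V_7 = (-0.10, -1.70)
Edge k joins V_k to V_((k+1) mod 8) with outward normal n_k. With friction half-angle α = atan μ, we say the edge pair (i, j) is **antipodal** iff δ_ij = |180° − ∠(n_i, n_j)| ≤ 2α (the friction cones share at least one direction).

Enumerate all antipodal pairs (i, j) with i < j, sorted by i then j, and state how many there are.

count = 2; pairs: (2,6), (4,7)

α = atan 0.1 = 5.71°;  2α = 11.42°
n_0 = (+0.6775, -0.7355)
n_1 = (+0.9979, -0.0642)
n_2 = (+0.7155, +0.6986)
n_3 = (+0.2539, +0.9672)
n_4 = (-0.3125, +0.9499)
n_5 = (-0.8893, +0.4573)
n_6 = (-0.7090, -0.7052)
n_7 = (+0.2140, -0.9768)
  (0,1): δ = 136.32°  ·
  (0,2): δ = 88.33°  ·
  (0,3): δ = 57.36°  ·
  (0,4): δ = 24.43°  ·
  (0,5): δ = 20.14°  ·
  (0,6): δ = 92.20°  ·
  (0,7): δ = 149.71°  ·
  (1,2): δ = 132.00°  ·
  (1,3): δ = 101.03°  ·
  (1,4): δ = 68.11°  ·
  (1,5): δ = 23.54°  ·
  (1,6): δ = 48.52°  ·
  (1,7): δ = 106.03°  ·
  (2,3): δ = 149.03°  ·
  (2,4): δ = 116.11°  ·
  (2,5): δ = 71.53°  ·
  (2,6): δ = 0.53°  ✓
  (2,7): δ = 58.04°  ·
  (3,4): δ = 147.08°  ·
  (3,5): δ = 102.51°  ·
  (3,6): δ = 30.45°  ·
  (3,7): δ = 27.06°  ·
  (4,5): δ = 135.43°  ·
  (4,6): δ = 63.37°  ·
  (4,7): δ = 5.86°  ✓
  (5,6): δ = 107.94°  ·
  (5,7): δ = 50.43°  ·
  (6,7): δ = 122.49°  ·
antipodal pairs: 2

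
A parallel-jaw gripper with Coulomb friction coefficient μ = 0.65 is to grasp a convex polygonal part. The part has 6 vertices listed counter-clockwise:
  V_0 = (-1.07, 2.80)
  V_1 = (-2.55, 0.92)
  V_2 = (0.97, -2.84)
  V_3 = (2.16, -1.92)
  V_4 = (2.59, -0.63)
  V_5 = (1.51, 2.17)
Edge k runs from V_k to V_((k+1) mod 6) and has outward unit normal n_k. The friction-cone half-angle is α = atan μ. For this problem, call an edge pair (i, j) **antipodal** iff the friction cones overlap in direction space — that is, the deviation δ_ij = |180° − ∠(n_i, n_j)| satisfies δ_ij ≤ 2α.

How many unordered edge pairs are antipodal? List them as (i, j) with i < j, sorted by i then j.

count = 7; pairs: (0,2), (0,3), (0,4), (1,3), (1,4), (1,5), (2,5)

α = atan 0.65 = 33.02°;  2α = 66.05°
n_0 = (-0.7857, +0.6186)
n_1 = (-0.7300, -0.6834)
n_2 = (+0.6116, -0.7911)
n_3 = (+0.9487, -0.3162)
n_4 = (+0.9330, +0.3599)
n_5 = (+0.2372, +0.9715)
  (0,1): δ = 98.68°  ·
  (0,2): δ = 14.08°  ✓
  (0,3): δ = 19.78°  ✓
  (0,4): δ = 59.30°  ✓
  (0,5): δ = 114.49°  ·
  (1,2): δ = 95.40°  ·
  (1,3): δ = 61.55°  ✓
  (1,4): δ = 22.02°  ✓
  (1,5): δ = 33.17°  ✓
  (2,3): δ = 146.14°  ·
  (2,4): δ = 106.62°  ·
  (2,5): δ = 51.43°  ✓
  (3,4): δ = 140.47°  ·
  (3,5): δ = 85.29°  ·
  (4,5): δ = 124.81°  ·
antipodal pairs: 7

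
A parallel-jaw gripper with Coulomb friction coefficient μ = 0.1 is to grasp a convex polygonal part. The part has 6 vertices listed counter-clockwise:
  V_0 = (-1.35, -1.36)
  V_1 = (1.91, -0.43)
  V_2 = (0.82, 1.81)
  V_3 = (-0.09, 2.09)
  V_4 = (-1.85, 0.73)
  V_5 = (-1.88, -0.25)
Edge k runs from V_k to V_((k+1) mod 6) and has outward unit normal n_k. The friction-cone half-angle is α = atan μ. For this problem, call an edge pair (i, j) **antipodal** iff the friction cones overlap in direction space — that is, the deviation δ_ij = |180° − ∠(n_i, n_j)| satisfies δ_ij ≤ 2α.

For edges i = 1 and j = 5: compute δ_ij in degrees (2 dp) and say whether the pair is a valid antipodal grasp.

δ = 0.42°, valid

α = atan 0.1 = 5.71°;  2α = 11.42°
edge 1: e_1 = (-1.09, +2.24);  n_1 = (+0.8992, +0.4376)
edge 5: e_5 = (+0.53, -1.11);  n_5 = (-0.9024, -0.4309)
∠(n_1, n_5) = 179.58°
δ = |180° − 179.58°| = 0.42°
0.42° ≤ 2α = 11.42°  →  valid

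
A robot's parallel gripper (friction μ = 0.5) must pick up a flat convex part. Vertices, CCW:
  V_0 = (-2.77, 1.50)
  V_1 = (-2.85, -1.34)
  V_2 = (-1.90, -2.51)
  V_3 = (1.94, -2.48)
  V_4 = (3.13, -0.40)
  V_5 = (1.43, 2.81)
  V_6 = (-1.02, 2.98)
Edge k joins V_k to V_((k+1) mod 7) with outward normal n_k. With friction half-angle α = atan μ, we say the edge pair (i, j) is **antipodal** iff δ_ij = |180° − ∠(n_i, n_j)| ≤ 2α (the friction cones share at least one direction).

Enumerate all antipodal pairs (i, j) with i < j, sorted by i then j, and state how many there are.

count = 7; pairs: (0,3), (0,4), (1,4), (1,5), (2,5), (2,6), (3,6)

α = atan 0.5 = 26.57°;  2α = 53.13°
n_0 = (-0.9996, +0.0282)
n_1 = (-0.7763, -0.6303)
n_2 = (+0.0078, -1.0000)
n_3 = (+0.8680, -0.4966)
n_4 = (+0.8837, +0.4680)
n_5 = (+0.0692, +0.9976)
n_6 = (-0.6457, +0.7636)
  (0,1): δ = 139.31°  ·
  (0,2): δ = 87.94°  ·
  (0,3): δ = 28.16°  ✓
  (0,4): δ = 29.52°  ✓
  (0,5): δ = 87.64°  ·
  (0,6): δ = 131.84°  ·
  (1,2): δ = 128.63°  ·
  (1,3): δ = 68.85°  ·
  (1,4): δ = 11.17°  ✓
  (1,5): δ = 46.96°  ✓
  (1,6): δ = 91.15°  ·
  (2,3): δ = 120.22°  ·
  (2,4): δ = 62.54°  ·
  (2,5): δ = 4.42°  ✓
  (2,6): δ = 39.77°  ✓
  (3,4): δ = 122.32°  ·
  (3,5): δ = 64.19°  ·
  (3,6): δ = 20.00°  ✓
  (4,5): δ = 121.87°  ·
  (4,6): δ = 77.68°  ·
  (5,6): δ = 135.81°  ·
antipodal pairs: 7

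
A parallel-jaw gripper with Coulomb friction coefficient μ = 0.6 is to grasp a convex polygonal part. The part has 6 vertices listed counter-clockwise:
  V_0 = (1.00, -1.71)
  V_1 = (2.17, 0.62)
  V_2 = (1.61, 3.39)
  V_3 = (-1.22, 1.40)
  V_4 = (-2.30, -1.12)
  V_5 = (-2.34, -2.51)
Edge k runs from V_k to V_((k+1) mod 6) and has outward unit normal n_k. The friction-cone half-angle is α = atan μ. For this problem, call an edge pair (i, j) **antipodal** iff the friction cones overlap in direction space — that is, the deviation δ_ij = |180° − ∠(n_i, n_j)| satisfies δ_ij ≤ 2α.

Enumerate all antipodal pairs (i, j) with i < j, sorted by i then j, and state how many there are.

α = atan 0.6 = 30.96°;  2α = 61.93°
n_0 = (+0.8937, -0.4487)
n_1 = (+0.9802, +0.1982)
n_2 = (-0.5752, +0.8180)
n_3 = (-0.9191, +0.3939)
n_4 = (-0.9996, +0.0288)
n_5 = (+0.2329, -0.9725)
  (0,1): δ = 141.91°  ·
  (0,2): δ = 28.22°  ✓
  (0,3): δ = 3.46°  ✓
  (0,4): δ = 25.01°  ✓
  (0,5): δ = 130.13°  ·
  (1,2): δ = 66.32°  ·
  (1,3): δ = 34.63°  ✓
  (1,4): δ = 13.08°  ✓
  (1,5): δ = 92.04°  ·
  (2,3): δ = 148.31°  ·
  (2,4): δ = 126.76°  ·
  (2,5): δ = 21.64°  ✓
  (3,4): δ = 158.45°  ·
  (3,5): δ = 53.33°  ✓
  (4,5): δ = 74.88°  ·
antipodal pairs: 7

count = 7; pairs: (0,2), (0,3), (0,4), (1,3), (1,4), (2,5), (3,5)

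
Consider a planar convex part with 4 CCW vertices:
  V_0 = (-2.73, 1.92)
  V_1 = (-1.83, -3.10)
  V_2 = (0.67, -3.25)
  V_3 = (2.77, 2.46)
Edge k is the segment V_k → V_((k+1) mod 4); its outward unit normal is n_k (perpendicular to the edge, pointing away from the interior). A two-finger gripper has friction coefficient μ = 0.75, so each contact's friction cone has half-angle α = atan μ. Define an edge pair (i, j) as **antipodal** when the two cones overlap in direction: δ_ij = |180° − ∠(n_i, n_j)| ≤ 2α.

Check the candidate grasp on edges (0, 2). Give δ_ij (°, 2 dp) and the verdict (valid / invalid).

δ = 30.36°, valid

α = atan 0.75 = 36.87°;  2α = 73.74°
edge 0: e_0 = (+0.90, -5.02);  n_0 = (-0.9843, -0.1765)
edge 2: e_2 = (+2.10, +5.71);  n_2 = (+0.9385, -0.3452)
∠(n_0, n_2) = 149.64°
δ = |180° − 149.64°| = 30.36°
30.36° ≤ 2α = 73.74°  →  valid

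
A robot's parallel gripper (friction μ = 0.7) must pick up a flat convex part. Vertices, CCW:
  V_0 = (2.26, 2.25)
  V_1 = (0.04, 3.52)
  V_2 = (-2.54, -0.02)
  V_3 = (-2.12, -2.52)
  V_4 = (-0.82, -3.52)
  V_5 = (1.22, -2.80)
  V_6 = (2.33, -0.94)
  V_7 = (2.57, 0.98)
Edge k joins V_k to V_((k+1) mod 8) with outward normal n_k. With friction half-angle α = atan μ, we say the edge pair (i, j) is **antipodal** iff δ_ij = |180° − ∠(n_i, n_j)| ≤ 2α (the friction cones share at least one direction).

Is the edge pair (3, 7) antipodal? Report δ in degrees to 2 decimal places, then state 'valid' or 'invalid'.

α = atan 0.7 = 34.99°;  2α = 69.98°
edge 3: e_3 = (+1.30, -1.00);  n_3 = (-0.6097, -0.7926)
edge 7: e_7 = (-0.31, +1.27);  n_7 = (+0.9715, +0.2371)
∠(n_3, n_7) = 141.29°
δ = |180° − 141.29°| = 38.71°
38.71° ≤ 2α = 69.98°  →  valid

δ = 38.71°, valid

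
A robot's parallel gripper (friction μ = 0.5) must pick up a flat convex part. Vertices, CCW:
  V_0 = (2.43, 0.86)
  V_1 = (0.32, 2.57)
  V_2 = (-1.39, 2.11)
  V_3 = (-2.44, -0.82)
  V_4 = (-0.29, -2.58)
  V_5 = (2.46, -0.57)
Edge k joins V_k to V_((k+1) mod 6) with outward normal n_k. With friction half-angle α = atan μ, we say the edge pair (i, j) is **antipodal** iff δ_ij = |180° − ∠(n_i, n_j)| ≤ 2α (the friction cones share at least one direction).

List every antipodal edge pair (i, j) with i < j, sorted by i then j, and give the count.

α = atan 0.5 = 26.57°;  2α = 53.13°
n_0 = (+0.6296, +0.7769)
n_1 = (-0.2598, +0.9657)
n_2 = (-0.9414, +0.3374)
n_3 = (-0.6334, -0.7738)
n_4 = (+0.5901, -0.8073)
n_5 = (+0.9998, +0.0210)
  (0,1): δ = 125.92°  ·
  (0,2): δ = 70.69°  ·
  (0,3): δ = 0.28°  ✓
  (0,4): δ = 75.19°  ·
  (0,5): δ = 130.22°  ·
  (1,2): δ = 124.77°  ·
  (1,3): δ = 54.36°  ·
  (1,4): δ = 21.11°  ✓
  (1,5): δ = 76.15°  ·
  (2,3): δ = 109.59°  ·
  (2,4): δ = 34.12°  ✓
  (2,5): δ = 20.92°  ✓
  (3,4): δ = 104.53°  ·
  (3,5): δ = 49.49°  ✓
  (4,5): δ = 124.96°  ·
antipodal pairs: 5

count = 5; pairs: (0,3), (1,4), (2,4), (2,5), (3,5)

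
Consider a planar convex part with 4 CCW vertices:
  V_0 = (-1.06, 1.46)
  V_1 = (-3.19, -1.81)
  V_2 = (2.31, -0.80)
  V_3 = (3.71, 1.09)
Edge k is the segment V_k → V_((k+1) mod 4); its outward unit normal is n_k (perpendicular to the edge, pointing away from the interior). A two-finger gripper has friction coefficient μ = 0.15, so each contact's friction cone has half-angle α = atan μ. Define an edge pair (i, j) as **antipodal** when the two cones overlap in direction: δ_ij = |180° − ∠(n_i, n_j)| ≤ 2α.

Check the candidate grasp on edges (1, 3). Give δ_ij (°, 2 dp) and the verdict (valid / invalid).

α = atan 0.15 = 8.53°;  2α = 17.06°
edge 1: e_1 = (+5.50, +1.01);  n_1 = (+0.1806, -0.9836)
edge 3: e_3 = (-4.77, +0.37);  n_3 = (+0.0773, +0.9970)
∠(n_1, n_3) = 165.16°
δ = |180° − 165.16°| = 14.84°
14.84° ≤ 2α = 17.06°  →  valid

δ = 14.84°, valid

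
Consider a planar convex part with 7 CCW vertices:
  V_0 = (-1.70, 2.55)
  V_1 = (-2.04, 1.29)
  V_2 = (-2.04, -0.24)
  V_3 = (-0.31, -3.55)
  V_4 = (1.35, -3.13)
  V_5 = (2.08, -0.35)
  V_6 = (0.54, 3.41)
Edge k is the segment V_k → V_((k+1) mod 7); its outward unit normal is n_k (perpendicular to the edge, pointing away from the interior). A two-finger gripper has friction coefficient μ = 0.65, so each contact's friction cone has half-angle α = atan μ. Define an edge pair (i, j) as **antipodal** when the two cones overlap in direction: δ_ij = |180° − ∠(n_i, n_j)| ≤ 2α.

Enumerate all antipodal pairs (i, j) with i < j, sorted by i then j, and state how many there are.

count = 9; pairs: (0,3), (0,4), (0,5), (1,4), (1,5), (2,4), (2,5), (3,6), (4,6)

α = atan 0.65 = 33.02°;  2α = 66.05°
n_0 = (-0.9655, +0.2605)
n_1 = (-1.0000, -0.0000)
n_2 = (-0.8863, -0.4632)
n_3 = (+0.2453, -0.9695)
n_4 = (+0.9672, -0.2540)
n_5 = (+0.9254, +0.3790)
n_6 = (-0.3584, +0.9336)
  (0,1): δ = 164.90°  ·
  (0,2): δ = 137.30°  ·
  (0,3): δ = 60.70°  ✓
  (0,4): δ = 0.39°  ✓
  (0,5): δ = 37.37°  ✓
  (0,6): δ = 126.10°  ·
  (1,2): δ = 152.41°  ·
  (1,3): δ = 75.80°  ·
  (1,4): δ = 14.71°  ✓
  (1,5): δ = 22.27°  ✓
  (1,6): δ = 111.00°  ·
  (2,3): δ = 103.40°  ·
  (2,4): δ = 42.31°  ✓
  (2,5): δ = 5.32°  ✓
  (2,6): δ = 83.41°  ·
  (3,4): δ = 118.91°  ·
  (3,5): δ = 81.93°  ·
  (3,6): δ = 6.80°  ✓
  (4,5): δ = 143.01°  ·
  (4,6): δ = 54.28°  ✓
  (5,6): δ = 91.27°  ·
antipodal pairs: 9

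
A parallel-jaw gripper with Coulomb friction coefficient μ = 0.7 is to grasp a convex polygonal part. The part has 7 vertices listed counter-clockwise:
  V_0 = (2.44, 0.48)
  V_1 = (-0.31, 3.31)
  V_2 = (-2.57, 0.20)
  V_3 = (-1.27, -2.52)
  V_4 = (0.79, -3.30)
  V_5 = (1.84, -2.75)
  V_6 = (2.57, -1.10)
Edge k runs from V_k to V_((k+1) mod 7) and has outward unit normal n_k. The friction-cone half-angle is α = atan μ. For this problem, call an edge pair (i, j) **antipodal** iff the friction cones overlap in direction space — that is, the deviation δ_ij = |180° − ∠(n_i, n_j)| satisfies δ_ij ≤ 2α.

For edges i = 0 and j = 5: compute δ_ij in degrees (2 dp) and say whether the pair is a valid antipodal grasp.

δ = 111.96°, invalid

α = atan 0.7 = 34.99°;  2α = 69.98°
edge 0: e_0 = (-2.75, +2.83);  n_0 = (+0.7172, +0.6969)
edge 5: e_5 = (+0.73, +1.65);  n_5 = (+0.9145, -0.4046)
∠(n_0, n_5) = 68.04°
δ = |180° − 68.04°| = 111.96°
111.96° > 2α = 69.98°  →  invalid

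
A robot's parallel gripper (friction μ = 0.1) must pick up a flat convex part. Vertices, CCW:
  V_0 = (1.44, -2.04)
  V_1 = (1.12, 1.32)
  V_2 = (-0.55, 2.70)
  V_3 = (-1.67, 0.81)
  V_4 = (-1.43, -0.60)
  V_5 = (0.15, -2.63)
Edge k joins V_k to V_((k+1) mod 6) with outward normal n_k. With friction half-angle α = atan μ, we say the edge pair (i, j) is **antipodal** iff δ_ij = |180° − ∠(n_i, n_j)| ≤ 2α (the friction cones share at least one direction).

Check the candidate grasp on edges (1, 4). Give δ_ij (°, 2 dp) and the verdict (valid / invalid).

α = atan 0.1 = 5.71°;  2α = 11.42°
edge 1: e_1 = (-1.67, +1.38);  n_1 = (+0.6370, +0.7709)
edge 4: e_4 = (+1.58, -2.03);  n_4 = (-0.7891, -0.6142)
∠(n_1, n_4) = 167.46°
δ = |180° − 167.46°| = 12.54°
12.54° > 2α = 11.42°  →  invalid

δ = 12.54°, invalid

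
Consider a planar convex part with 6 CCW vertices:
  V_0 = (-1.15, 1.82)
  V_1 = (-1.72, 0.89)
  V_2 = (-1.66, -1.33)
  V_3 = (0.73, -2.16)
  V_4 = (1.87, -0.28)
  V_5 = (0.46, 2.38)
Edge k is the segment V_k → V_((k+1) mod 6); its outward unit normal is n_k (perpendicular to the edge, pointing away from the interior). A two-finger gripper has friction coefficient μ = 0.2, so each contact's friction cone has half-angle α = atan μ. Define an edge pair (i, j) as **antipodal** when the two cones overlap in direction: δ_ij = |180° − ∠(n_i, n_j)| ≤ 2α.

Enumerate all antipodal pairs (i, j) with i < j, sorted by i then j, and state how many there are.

count = 1; pairs: (0,3)

α = atan 0.2 = 11.31°;  2α = 22.62°
n_0 = (-0.8526, +0.5226)
n_1 = (-0.9996, -0.0270)
n_2 = (-0.3281, -0.9447)
n_3 = (+0.8551, -0.5185)
n_4 = (+0.8835, +0.4683)
n_5 = (-0.3285, +0.9445)
  (0,1): δ = 146.95°  ·
  (0,2): δ = 77.65°  ·
  (0,3): δ = 0.27°  ✓
  (0,4): δ = 59.43°  ·
  (0,5): δ = 140.68°  ·
  (1,2): δ = 110.70°  ·
  (1,3): δ = 32.78°  ·
  (1,4): δ = 26.38°  ·
  (1,5): δ = 107.63°  ·
  (2,3): δ = 102.08°  ·
  (2,4): δ = 42.92°  ·
  (2,5): δ = 38.33°  ·
  (3,4): δ = 120.84°  ·
  (3,5): δ = 39.59°  ·
  (4,5): δ = 98.75°  ·
antipodal pairs: 1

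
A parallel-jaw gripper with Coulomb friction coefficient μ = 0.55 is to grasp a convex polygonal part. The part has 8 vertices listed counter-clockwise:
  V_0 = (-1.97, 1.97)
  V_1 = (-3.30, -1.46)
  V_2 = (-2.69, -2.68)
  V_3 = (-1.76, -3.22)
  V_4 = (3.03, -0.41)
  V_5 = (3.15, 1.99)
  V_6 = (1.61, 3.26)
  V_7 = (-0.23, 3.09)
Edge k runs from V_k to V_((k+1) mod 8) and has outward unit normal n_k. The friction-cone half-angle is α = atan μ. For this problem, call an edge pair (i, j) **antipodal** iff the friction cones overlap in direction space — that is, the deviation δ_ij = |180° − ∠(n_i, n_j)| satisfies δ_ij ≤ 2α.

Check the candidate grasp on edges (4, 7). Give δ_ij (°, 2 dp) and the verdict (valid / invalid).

α = atan 0.55 = 28.81°;  2α = 57.62°
edge 4: e_4 = (+0.12, +2.40);  n_4 = (+0.9988, -0.0499)
edge 7: e_7 = (-1.74, -1.12);  n_7 = (-0.5412, +0.8409)
∠(n_4, n_7) = 125.63°
δ = |180° − 125.63°| = 54.37°
54.37° ≤ 2α = 57.62°  →  valid

δ = 54.37°, valid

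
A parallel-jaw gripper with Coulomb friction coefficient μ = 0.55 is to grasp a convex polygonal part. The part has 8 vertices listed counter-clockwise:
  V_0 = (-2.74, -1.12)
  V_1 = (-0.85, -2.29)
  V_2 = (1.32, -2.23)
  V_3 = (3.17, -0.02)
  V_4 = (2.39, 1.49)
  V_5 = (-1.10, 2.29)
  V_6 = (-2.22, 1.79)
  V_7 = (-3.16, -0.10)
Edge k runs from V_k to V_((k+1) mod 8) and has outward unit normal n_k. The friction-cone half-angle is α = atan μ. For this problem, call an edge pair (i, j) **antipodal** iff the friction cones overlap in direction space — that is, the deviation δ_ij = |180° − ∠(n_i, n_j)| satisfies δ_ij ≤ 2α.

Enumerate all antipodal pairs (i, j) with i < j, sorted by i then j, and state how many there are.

count = 10; pairs: (0,3), (0,4), (0,5), (1,4), (1,5), (2,5), (2,6), (3,6), (3,7), (4,7)

α = atan 0.55 = 28.81°;  2α = 57.62°
n_0 = (-0.5264, -0.8503)
n_1 = (+0.0276, -0.9996)
n_2 = (+0.7668, -0.6419)
n_3 = (+0.8885, +0.4589)
n_4 = (+0.2234, +0.9747)
n_5 = (-0.4077, +0.9131)
n_6 = (-0.8954, +0.4453)
n_7 = (-0.9247, -0.3807)
  (0,1): δ = 146.66°  ·
  (0,2): δ = 98.17°  ·
  (0,3): δ = 30.92°  ✓
  (0,4): δ = 18.85°  ✓
  (0,5): δ = 55.82°  ✓
  (0,6): δ = 95.32°  ·
  (0,7): δ = 144.14°  ·
  (1,2): δ = 131.52°  ·
  (1,3): δ = 64.26°  ·
  (1,4): δ = 14.49°  ✓
  (1,5): δ = 22.47°  ✓
  (1,6): δ = 61.97°  ·
  (1,7): δ = 110.80°  ·
  (2,3): δ = 112.75°  ·
  (2,4): δ = 62.98°  ·
  (2,5): δ = 26.01°  ✓
  (2,6): δ = 13.49°  ✓
  (2,7): δ = 62.31°  ·
  (3,4): δ = 130.23°  ·
  (3,5): δ = 93.26°  ·
  (3,6): δ = 53.76°  ✓
  (3,7): δ = 4.94°  ✓
  (4,5): δ = 143.03°  ·
  (4,6): δ = 103.53°  ·
  (4,7): δ = 54.71°  ✓
  (5,6): δ = 140.50°  ·
  (5,7): δ = 91.68°  ·
  (6,7): δ = 131.18°  ·
antipodal pairs: 10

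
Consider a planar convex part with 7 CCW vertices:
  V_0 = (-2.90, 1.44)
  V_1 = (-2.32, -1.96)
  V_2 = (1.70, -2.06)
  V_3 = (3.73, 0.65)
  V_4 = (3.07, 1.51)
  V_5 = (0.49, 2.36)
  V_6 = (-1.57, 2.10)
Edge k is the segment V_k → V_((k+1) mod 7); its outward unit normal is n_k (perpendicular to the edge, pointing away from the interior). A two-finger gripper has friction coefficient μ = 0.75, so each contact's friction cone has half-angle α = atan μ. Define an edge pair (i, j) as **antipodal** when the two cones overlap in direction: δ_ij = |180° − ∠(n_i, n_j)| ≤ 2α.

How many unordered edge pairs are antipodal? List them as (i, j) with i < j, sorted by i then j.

count = 10; pairs: (0,2), (0,3), (0,4), (1,3), (1,4), (1,5), (1,6), (2,4), (2,5), (2,6)

α = atan 0.75 = 36.87°;  2α = 73.74°
n_0 = (-0.9858, -0.1682)
n_1 = (-0.0249, -0.9997)
n_2 = (+0.8004, -0.5995)
n_3 = (+0.7933, +0.6088)
n_4 = (+0.3129, +0.9498)
n_5 = (-0.1252, +0.9921)
n_6 = (-0.4445, +0.8958)
  (0,1): δ = 101.11°  ·
  (0,2): δ = 46.52°  ✓
  (0,3): δ = 27.82°  ✓
  (0,4): δ = 62.08°  ✓
  (0,5): δ = 87.51°  ·
  (0,6): δ = 106.71°  ·
  (1,2): δ = 125.41°  ·
  (1,3): δ = 51.07°  ✓
  (1,4): δ = 16.81°  ✓
  (1,5): δ = 8.62°  ✓
  (1,6): δ = 27.82°  ✓
  (2,3): δ = 105.66°  ·
  (2,4): δ = 71.40°  ✓
  (2,5): δ = 45.97°  ✓
  (2,6): δ = 26.77°  ✓
  (3,4): δ = 145.74°  ·
  (3,5): δ = 120.31°  ·
  (3,6): δ = 101.11°  ·
  (4,5): δ = 154.57°  ·
  (4,6): δ = 135.37°  ·
  (5,6): δ = 160.80°  ·
antipodal pairs: 10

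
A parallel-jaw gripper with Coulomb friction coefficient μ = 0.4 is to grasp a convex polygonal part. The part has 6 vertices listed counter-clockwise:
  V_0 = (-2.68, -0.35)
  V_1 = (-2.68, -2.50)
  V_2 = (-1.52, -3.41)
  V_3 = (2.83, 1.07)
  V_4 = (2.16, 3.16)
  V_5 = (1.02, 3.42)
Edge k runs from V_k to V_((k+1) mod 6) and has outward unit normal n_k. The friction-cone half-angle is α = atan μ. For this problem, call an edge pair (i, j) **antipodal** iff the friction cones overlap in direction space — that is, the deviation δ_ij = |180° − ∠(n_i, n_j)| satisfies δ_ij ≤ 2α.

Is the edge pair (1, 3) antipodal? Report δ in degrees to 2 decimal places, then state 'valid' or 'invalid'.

δ = 34.11°, valid

α = atan 0.4 = 21.80°;  2α = 43.60°
edge 1: e_1 = (+1.16, -0.91);  n_1 = (-0.6172, -0.7868)
edge 3: e_3 = (-0.67, +2.09);  n_3 = (+0.9523, +0.3053)
∠(n_1, n_3) = 145.89°
δ = |180° − 145.89°| = 34.11°
34.11° ≤ 2α = 43.60°  →  valid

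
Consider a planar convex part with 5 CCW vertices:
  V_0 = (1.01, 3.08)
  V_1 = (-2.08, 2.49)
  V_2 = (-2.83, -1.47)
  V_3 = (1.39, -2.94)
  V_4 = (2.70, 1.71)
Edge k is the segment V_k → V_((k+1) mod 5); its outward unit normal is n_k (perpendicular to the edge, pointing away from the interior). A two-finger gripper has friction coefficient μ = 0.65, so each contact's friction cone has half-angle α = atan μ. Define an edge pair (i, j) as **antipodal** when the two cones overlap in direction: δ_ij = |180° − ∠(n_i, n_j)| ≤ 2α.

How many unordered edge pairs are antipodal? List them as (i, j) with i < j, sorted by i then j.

α = atan 0.65 = 33.02°;  2α = 66.05°
n_0 = (-0.1876, +0.9823)
n_1 = (-0.9825, +0.1861)
n_2 = (-0.3290, -0.9443)
n_3 = (+0.9625, -0.2712)
n_4 = (+0.6297, +0.7768)
  (0,1): δ = 111.53°  ·
  (0,2): δ = 30.02°  ✓
  (0,3): δ = 63.46°  ✓
  (0,4): δ = 130.16°  ·
  (1,2): δ = 98.48°  ·
  (1,3): δ = 5.01°  ✓
  (1,4): δ = 61.69°  ✓
  (2,3): δ = 86.53°  ·
  (2,4): δ = 19.82°  ✓
  (3,4): δ = 113.30°  ·
antipodal pairs: 5

count = 5; pairs: (0,2), (0,3), (1,3), (1,4), (2,4)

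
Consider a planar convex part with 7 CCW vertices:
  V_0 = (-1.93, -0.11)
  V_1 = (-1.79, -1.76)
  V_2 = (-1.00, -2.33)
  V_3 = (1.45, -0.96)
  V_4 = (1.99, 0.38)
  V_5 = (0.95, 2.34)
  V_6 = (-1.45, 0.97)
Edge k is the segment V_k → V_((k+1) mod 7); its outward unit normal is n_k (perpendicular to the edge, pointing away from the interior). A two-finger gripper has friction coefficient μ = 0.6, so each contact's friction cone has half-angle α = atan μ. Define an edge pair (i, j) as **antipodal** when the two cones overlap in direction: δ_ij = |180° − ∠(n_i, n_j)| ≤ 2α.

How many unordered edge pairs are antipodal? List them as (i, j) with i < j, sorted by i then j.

count = 8; pairs: (0,3), (0,4), (1,4), (2,5), (2,6), (3,5), (3,6), (4,6)

α = atan 0.6 = 30.96°;  2α = 61.93°
n_0 = (-0.9964, -0.0845)
n_1 = (-0.5851, -0.8109)
n_2 = (+0.4881, -0.8728)
n_3 = (+0.9275, -0.3738)
n_4 = (+0.8833, +0.4687)
n_5 = (-0.4957, +0.8685)
n_6 = (-0.9138, +0.4061)
  (0,1): δ = 130.66°  ·
  (0,2): δ = 65.64°  ·
  (0,3): δ = 26.80°  ✓
  (0,4): δ = 23.10°  ✓
  (0,5): δ = 114.87°  ·
  (0,6): δ = 151.19°  ·
  (1,2): δ = 114.98°  ·
  (1,3): δ = 76.14°  ·
  (1,4): δ = 26.24°  ✓
  (1,5): δ = 65.53°  ·
  (1,6): δ = 101.85°  ·
  (2,3): δ = 141.16°  ·
  (2,4): δ = 91.26°  ·
  (2,5): δ = 0.51°  ✓
  (2,6): δ = 36.82°  ✓
  (3,4): δ = 130.10°  ·
  (3,5): δ = 38.33°  ✓
  (3,6): δ = 2.01°  ✓
  (4,5): δ = 88.23°  ·
  (4,6): δ = 51.91°  ✓
  (5,6): δ = 143.68°  ·
antipodal pairs: 8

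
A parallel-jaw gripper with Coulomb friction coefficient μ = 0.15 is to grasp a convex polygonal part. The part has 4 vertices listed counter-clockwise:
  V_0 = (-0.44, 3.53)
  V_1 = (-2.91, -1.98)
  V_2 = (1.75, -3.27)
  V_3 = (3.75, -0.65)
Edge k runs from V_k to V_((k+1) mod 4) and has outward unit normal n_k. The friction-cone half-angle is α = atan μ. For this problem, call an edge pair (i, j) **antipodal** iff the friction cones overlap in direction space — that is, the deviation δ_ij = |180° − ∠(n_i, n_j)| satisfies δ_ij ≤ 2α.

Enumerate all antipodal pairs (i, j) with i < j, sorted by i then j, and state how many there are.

α = atan 0.15 = 8.53°;  2α = 17.06°
n_0 = (-0.9125, +0.4091)
n_1 = (-0.2668, -0.9638)
n_2 = (+0.7949, -0.6068)
n_3 = (+0.7063, +0.7080)
  (0,1): δ = 81.33°  ·
  (0,2): δ = 13.21°  ✓
  (0,3): δ = 69.21°  ·
  (1,2): δ = 111.88°  ·
  (1,3): δ = 29.46°  ·
  (2,3): δ = 97.57°  ·
antipodal pairs: 1

count = 1; pairs: (0,2)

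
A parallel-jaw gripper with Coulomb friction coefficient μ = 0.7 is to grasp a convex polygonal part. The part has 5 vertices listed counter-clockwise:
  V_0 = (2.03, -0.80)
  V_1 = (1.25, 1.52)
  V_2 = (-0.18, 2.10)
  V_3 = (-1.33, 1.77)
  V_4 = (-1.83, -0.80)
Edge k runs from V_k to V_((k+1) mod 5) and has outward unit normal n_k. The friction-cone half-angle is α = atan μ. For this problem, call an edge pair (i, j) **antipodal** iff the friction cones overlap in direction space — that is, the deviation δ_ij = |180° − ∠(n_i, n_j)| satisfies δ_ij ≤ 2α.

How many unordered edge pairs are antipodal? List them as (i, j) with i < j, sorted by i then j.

count = 3; pairs: (0,3), (1,4), (2,4)

α = atan 0.7 = 34.99°;  2α = 69.98°
n_0 = (+0.9479, +0.3187)
n_1 = (+0.3759, +0.9267)
n_2 = (-0.2758, +0.9612)
n_3 = (-0.9816, +0.1910)
n_4 = (+0.0000, -1.0000)
  (0,1): δ = 130.66°  ·
  (0,2): δ = 92.57°  ·
  (0,3): δ = 29.59°  ✓
  (0,4): δ = 71.42°  ·
  (1,2): δ = 141.91°  ·
  (1,3): δ = 78.93°  ·
  (1,4): δ = 22.08°  ✓
  (2,3): δ = 117.02°  ·
  (2,4): δ = 16.01°  ✓
  (3,4): δ = 78.99°  ·
antipodal pairs: 3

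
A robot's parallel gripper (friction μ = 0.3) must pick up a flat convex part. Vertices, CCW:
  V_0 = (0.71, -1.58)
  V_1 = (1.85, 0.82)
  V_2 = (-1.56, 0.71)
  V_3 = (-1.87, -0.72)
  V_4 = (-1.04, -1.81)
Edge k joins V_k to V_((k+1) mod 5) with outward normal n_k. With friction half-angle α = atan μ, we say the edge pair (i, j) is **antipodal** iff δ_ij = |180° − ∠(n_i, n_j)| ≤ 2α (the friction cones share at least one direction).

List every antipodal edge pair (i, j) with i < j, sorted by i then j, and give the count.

α = atan 0.3 = 16.70°;  2α = 33.40°
n_0 = (+0.9033, -0.4291)
n_1 = (-0.0322, +0.9995)
n_2 = (-0.9773, +0.2119)
n_3 = (-0.7956, -0.6058)
n_4 = (+0.1303, -0.9915)
  (0,1): δ = 62.74°  ·
  (0,2): δ = 13.18°  ✓
  (0,3): δ = 62.70°  ·
  (0,4): δ = 122.90°  ·
  (1,2): δ = 104.08°  ·
  (1,3): δ = 54.56°  ·
  (1,4): δ = 5.64°  ✓
  (2,3): δ = 130.48°  ·
  (2,4): δ = 70.28°  ·
  (3,4): δ = 119.80°  ·
antipodal pairs: 2

count = 2; pairs: (0,2), (1,4)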